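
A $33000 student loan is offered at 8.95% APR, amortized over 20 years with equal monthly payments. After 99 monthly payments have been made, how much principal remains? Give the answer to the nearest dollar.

$25,754

With monthly rate i = 8.95%/12 = 0.0074583, the balance after k of n payments is P · [(1+i)^n − (1+i)^k] / [(1+i)^n − 1].
(1+0.0074583)^240 = 5.94980114 and (1+0.0074583)^99 = 2.08680689, so the balance is 33,000 × (5.94980114 − 2.08680689) / (5.94980114 − 1) = $25,754.33.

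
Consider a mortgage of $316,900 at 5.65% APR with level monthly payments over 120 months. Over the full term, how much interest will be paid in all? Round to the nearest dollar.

$98,636

At 5.65% the monthly rate is 0.0047083, so the payment is 316,900 × 0.0047083 / (1 − 1.0047083^−120) = $3,462.80.
Total paid = 120 × $3,462.80 = $415,536.00; interest = $415,536.00 − $316,900 = $98,636.00.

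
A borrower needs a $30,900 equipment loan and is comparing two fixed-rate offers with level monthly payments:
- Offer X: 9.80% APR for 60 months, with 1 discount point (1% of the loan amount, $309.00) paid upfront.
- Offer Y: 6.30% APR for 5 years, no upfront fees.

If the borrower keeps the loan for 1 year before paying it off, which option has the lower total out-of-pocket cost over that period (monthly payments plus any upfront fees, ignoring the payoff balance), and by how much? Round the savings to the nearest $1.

Offer Y by $931

Offer X: at 9.80% the monthly rate is 0.0081667, so the payment is 30,900 × 0.0081667 / (1 − 1.0081667^−60) = $653.50.
Offer Y: monthly rate = 6.3%/12 = 0.0052500; payment = 30,900 × 0.0052500 / (1 − (1+0.0052500)^−60) = $601.70.
Over 12 months: Offer X costs 12 × $653.50 + $309.00 = $8,151.00; Offer Y costs 12 × $601.70 = $7,220.40.
Offer Y is cheaper by $8,151.00 − $7,220.40 = $930.60.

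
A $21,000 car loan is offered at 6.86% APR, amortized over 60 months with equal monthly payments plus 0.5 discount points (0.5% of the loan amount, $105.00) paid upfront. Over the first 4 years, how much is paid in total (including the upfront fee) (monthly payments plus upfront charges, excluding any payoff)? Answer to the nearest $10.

$20,000

Monthly rate = 6.86%/12 = 0.0057167; payment = 21,000 × 0.0057167 / (1 − (1+0.0057167)^−60) = $414.44.
Total outlay = 48 × $414.44 + $105.00 = $19,998.12.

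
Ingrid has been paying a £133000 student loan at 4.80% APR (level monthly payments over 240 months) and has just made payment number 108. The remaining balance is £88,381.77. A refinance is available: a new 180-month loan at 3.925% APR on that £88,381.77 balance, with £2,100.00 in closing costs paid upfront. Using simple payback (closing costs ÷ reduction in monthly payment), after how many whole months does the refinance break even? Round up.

10 months

Current payment = 133,000 × 4.8%/12 / (1 − (1+0.0040000)^−240) = £863.11.
Refinanced payment = 88,381.77 × 0.0032708 / (1 − (1+0.0032708)^−180) = £650.43.
Monthly savings = £863.11 − £650.43 = £212.68.
Break-even = £2,100.00 / £212.68 = 9.87 → 10 months.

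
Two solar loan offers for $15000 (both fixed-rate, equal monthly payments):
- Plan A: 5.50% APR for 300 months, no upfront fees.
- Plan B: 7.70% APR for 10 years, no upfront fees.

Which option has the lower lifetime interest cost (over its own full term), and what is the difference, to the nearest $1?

Plan A: monthly rate = 5.5%/12 = 0.0045833; payment = 15,000 × 0.0045833 / (1 − (1+0.0045833)^−300) = $92.11.
Total interest on Plan A = 300 × $92.11 − $15,000 = $12,633.00.
Plan B: monthly rate = 7.7%/12 = 0.0064167; payment = 15,000 × 0.0064167 / (1 − (1+0.0064167)^−120) = $179.62.
Total interest on Plan B = 120 × $179.62 − $15,000 = $6,554.40.
Plan B is lower by $6,078.60.

Plan B by $6,079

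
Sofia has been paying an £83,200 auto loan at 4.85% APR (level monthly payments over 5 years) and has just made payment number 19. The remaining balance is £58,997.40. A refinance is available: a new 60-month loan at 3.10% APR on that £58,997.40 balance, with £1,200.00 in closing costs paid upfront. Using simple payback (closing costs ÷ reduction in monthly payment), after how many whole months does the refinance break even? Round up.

Current payment = 83,200 × 4.85%/12 / (1 − (1+0.0040417)^−60) = £1,564.38.
Refinanced payment = 58,997.40 × 0.0025833 / (1 − (1+0.0025833)^−60) = £1,062.73.
Monthly savings = £1,564.38 − £1,062.73 = £501.65.
Break-even = £1,200.00 / £501.65 = 2.39 → 3 months.

3 months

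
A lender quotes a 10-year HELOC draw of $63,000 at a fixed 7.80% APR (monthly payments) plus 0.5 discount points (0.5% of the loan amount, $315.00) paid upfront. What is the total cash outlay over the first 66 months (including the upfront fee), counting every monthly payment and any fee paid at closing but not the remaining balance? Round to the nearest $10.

$50,320

Monthly rate = 7.8%/12 = 0.0065000; payment = 63,000 × 0.0065000 / (1 − (1+0.0065000)^−120) = $757.72.
Total outlay = 66 × $757.72 + $315.00 = $50,324.52.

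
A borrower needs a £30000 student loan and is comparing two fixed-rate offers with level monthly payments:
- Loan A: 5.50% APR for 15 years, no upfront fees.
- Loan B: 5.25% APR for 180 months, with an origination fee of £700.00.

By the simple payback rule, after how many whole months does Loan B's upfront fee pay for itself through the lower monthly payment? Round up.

177 months

Loan A: at 5.50% the monthly rate is 0.0045833, so the payment is 30,000 × 0.0045833 / (1 − 1.0045833^−180) = £245.13.
Loan B: at 5.25% the monthly rate is 0.0043750, so the payment is 30,000 × 0.0043750 / (1 − 1.0043750^−180) = £241.16.
Monthly savings = £245.13 − £241.16 = £3.97.
Break-even = £700.00 / £3.97 = 176.32 → 177 months.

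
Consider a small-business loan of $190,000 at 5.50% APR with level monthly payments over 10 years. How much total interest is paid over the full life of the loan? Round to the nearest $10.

Monthly rate = 5.5%/12 = 0.0045833; payment = 190,000 × 0.0045833 / (1 − (1+0.0045833)^−120) = $2,062.00.
Total paid = 120 × $2,062.00 = $247,440.00; interest = $247,440.00 − $190,000 = $57,440.00.

$57,440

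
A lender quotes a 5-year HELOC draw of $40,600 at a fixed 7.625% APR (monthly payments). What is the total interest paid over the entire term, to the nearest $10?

Monthly rate = 7.625%/12 = 0.0063542; payment = 40,600 × 0.0063542 / (1 − (1+0.0063542)^−60) = $815.95.
Total paid = 60 × $815.95 = $48,957.00; interest = $48,957.00 − $40,600 = $8,357.00.

$8,360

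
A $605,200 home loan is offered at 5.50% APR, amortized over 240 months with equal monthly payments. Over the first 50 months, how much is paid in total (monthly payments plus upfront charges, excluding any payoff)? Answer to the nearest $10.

$208,150

Monthly rate = 5.5%/12 = 0.0045833; payment = 605,200 × 0.0045833 / (1 − (1+0.0045833)^−240) = $4,163.09.
Total outlay = 50 × $4,163.09 = $208,154.50.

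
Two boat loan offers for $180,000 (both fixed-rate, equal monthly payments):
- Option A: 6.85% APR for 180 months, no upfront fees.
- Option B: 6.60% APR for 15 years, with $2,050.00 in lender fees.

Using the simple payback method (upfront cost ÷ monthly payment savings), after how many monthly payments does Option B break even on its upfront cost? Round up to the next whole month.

83 months

Option A: monthly rate = 6.85%/12 = 0.0057083; payment = 180,000 × 0.0057083 / (1 − (1+0.0057083)^−180) = $1,602.83.
Option B: at 6.60% the monthly rate is 0.0055000, so the payment is 180,000 × 0.0055000 / (1 − 1.0055000^−180) = $1,577.91.
Monthly savings = $1,602.83 − $1,577.91 = $24.92.
Break-even = $2,050.00 / $24.92 = 82.26 → 83 months.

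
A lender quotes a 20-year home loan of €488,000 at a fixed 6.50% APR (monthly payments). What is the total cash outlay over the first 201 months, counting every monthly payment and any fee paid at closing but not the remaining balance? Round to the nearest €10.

€731,320

Monthly rate = 6.5%/12 = 0.0054167; payment = 488,000 × 0.0054167 / (1 − (1+0.0054167)^−240) = €3,638.40.
Total outlay = 201 × €3,638.40 = €731,318.40.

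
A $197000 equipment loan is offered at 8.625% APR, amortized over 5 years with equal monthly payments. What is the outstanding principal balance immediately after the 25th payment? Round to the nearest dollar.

$125,044

With monthly rate i = 8.625%/12 = 0.0071875, the balance after k of n payments is P · [(1+i)^n − (1+i)^k] / [(1+i)^n − 1].
(1+0.0071875)^60 = 1.53680807 and (1+0.0071875)^25 = 1.19607436, so the balance is 197,000 × (1.53680807 − 1.19607436) / (1.53680807 − 1) = $125,043.84.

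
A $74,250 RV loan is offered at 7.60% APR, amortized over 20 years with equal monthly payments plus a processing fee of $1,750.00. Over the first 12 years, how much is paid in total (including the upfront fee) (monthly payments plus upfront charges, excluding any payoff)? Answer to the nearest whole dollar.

Monthly rate = 7.6%/12 = 0.0063333; payment = 74,250 × 0.0063333 / (1 − (1+0.0063333)^−240) = $602.70.
Total outlay = 144 × $602.70 + $1,750.00 = $88,538.80.

$88,539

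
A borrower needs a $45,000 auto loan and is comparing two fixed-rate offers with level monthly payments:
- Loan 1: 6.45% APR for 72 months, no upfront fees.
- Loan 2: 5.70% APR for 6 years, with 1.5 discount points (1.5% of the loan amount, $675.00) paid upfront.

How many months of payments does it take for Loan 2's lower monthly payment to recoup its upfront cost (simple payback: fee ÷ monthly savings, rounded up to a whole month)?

43 months

Loan 1: at 6.45% the monthly rate is 0.0053750, so the payment is 45,000 × 0.0053750 / (1 − 1.0053750^−72) = $755.38.
Loan 2: monthly rate = 5.7%/12 = 0.0047500; payment = 45,000 × 0.0047500 / (1 − (1+0.0047500)^−72) = $739.42.
Monthly savings = $755.38 − $739.42 = $15.96.
Break-even = $675.00 / $15.96 = 42.29 → 43 months.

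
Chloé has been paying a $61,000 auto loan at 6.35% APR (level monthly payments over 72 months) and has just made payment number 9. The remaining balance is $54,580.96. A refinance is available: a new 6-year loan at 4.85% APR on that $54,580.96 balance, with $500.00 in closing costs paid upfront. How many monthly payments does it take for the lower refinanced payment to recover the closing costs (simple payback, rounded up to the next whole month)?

Current payment = 61,000 × 6.35%/12 / (1 − (1+0.0052917)^−72) = $1,021.05.
Refinanced payment = 54,580.96 × 0.0040417 / (1 − (1+0.0040417)^−72) = $875.23.
Monthly savings = $1,021.05 − $875.23 = $145.82.
Break-even = $500.00 / $145.82 = 3.43 → 4 months.

4 months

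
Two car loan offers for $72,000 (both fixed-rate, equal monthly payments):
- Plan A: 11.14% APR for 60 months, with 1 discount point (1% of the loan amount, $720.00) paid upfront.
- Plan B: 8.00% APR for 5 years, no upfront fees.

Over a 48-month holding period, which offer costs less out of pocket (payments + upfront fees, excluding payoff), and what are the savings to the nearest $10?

Plan A: at 11.14% the monthly rate is 0.0092833, so the payment is 72,000 × 0.0092833 / (1 − 1.0092833^−60) = $1,570.49.
Plan B: at 8.00% the monthly rate is 0.0066667, so the payment is 72,000 × 0.0066667 / (1 − 1.0066667^−60) = $1,459.90.
Over 48 months: Plan A costs 48 × $1,570.49 + $720.00 = $76,103.52; Plan B costs 48 × $1,459.90 = $70,075.20.
Plan B is cheaper by $76,103.52 − $70,075.20 = $6,028.32.

Plan B by $6,030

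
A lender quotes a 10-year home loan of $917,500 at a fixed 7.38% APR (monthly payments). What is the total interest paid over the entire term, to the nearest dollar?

$382,521

At 7.38% the monthly rate is 0.0061500, so the payment is 917,500 × 0.0061500 / (1 − 1.0061500^−120) = $10,833.51.
Total paid = 120 × $10,833.51 = $1,300,021.20; interest = $1,300,021.20 − $917,500 = $382,521.20.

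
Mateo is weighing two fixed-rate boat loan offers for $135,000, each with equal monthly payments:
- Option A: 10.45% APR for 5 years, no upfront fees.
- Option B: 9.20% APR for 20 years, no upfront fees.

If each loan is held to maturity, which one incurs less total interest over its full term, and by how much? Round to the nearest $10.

Option A: monthly rate = 10.45%/12 = 0.0087083; payment = 135,000 × 0.0087083 / (1 − (1+0.0087083)^−60) = $2,898.33.
Total interest on Option A = 60 × $2,898.33 − $135,000 = $38,899.80.
Option B: monthly rate = 9.2%/12 = 0.0076667; payment = 135,000 × 0.0076667 / (1 − (1+0.0076667)^−240) = $1,232.05.
Total interest on Option B = 240 × $1,232.05 − $135,000 = $160,692.00.
Option A is lower by $121,792.20.

Option A by $121,790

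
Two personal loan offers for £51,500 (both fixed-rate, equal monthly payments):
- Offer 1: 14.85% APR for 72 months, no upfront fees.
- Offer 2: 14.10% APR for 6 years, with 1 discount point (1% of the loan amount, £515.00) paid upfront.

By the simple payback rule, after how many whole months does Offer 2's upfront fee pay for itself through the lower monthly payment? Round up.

25 months

Offer 1: monthly rate = 14.85%/12 = 0.0123750; payment = 51,500 × 0.0123750 / (1 − (1+0.0123750)^−72) = £1,084.78.
Offer 2: at 14.10% the monthly rate is 0.0117500, so the payment is 51,500 × 0.0117500 / (1 − 1.0117500^−72) = £1,063.96.
Monthly savings = £1,084.78 − £1,063.96 = £20.82.
Break-even = £515.00 / £20.82 = 24.74 → 25 months.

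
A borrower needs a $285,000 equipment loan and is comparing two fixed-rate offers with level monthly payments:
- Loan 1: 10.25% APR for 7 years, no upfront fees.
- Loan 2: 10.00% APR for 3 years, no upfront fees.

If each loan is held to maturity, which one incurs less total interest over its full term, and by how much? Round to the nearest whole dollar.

Loan 2 by $69,470

Loan 1: at 10.25% the monthly rate is 0.0085417, so the payment is 285,000 × 0.0085417 / (1 − 1.0085417^−84) = $4,768.23.
Total interest on Loan 1 = 84 × $4,768.23 − $285,000 = $115,531.32.
Loan 2: at 10.00% the monthly rate is 0.0083333, so the payment is 285,000 × 0.0083333 / (1 − 1.0083333^−36) = $9,196.15.
Total interest on Loan 2 = 36 × $9,196.15 − $285,000 = $46,061.40.
Loan 2 is lower by $69,469.92.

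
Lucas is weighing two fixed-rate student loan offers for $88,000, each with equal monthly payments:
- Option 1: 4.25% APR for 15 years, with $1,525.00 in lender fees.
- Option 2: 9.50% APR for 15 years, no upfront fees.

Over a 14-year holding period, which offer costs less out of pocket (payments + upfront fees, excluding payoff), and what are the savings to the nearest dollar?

Option 1 by $41,636

Option 1: monthly rate = 4.25%/12 = 0.0035417; payment = 88,000 × 0.0035417 / (1 − (1+0.0035417)^−180) = $662.01.
Option 2: monthly rate = 9.5%/12 = 0.0079167; payment = 88,000 × 0.0079167 / (1 − (1+0.0079167)^−180) = $918.92.
Over 168 months: Option 1 costs 168 × $662.01 + $1,525.00 = $112,742.68; Option 2 costs 168 × $918.92 = $154,378.56.
Option 1 is cheaper by $154,378.56 − $112,742.68 = $41,635.88.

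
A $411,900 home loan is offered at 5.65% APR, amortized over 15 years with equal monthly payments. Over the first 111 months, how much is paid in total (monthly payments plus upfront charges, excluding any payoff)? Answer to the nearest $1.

$377,227

At 5.65% the monthly rate is 0.0047083, so the payment is 411,900 × 0.0047083 / (1 − 1.0047083^−180) = $3,398.44.
Total outlay = 111 × $3,398.44 = $377,226.84.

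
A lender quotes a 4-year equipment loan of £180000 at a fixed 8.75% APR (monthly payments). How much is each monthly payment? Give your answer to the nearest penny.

£4,457.97

At 8.75% the monthly rate is 0.0072917, so the payment is 180,000 × 0.0072917 / (1 − 1.0072917^−48) = £4,457.97.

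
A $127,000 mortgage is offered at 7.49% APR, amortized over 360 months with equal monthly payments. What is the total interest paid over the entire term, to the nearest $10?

At 7.49% the monthly rate is 0.0062417, so the payment is 127,000 × 0.0062417 / (1 − 1.0062417^−360) = $887.13.
Total paid = 360 × $887.13 = $319,366.80; interest = $319,366.80 − $127,000 = $192,366.80.

$192,370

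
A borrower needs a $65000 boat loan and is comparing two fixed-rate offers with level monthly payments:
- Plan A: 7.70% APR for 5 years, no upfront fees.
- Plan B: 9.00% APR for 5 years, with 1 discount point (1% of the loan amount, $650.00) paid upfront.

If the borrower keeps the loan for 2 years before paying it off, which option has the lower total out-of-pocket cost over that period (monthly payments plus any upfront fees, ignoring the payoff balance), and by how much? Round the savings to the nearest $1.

Plan A by $1,625

Plan A: monthly rate = 7.7%/12 = 0.0064167; payment = 65,000 × 0.0064167 / (1 − (1+0.0064167)^−60) = $1,308.65.
Plan B: monthly rate = 9%/12 = 0.0075000; payment = 65,000 × 0.0075000 / (1 − (1+0.0075000)^−60) = $1,349.29.
Over 24 months: Plan A costs 24 × $1,308.65 = $31,407.60; Plan B costs 24 × $1,349.29 + $650.00 = $33,032.96.
Plan A is cheaper by $33,032.96 − $31,407.60 = $1,625.36.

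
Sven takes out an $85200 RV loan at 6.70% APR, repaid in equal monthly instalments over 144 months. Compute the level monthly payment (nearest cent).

$862.61

Monthly rate = 6.7%/12 = 0.0055833; payment = 85,200 × 0.0055833 / (1 − (1+0.0055833)^−144) = $862.61.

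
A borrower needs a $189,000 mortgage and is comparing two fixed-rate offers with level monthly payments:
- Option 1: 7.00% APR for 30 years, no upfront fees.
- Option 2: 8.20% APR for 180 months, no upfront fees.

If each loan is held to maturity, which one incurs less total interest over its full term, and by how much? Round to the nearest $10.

Option 2 by $123,620

Option 1: at 7.00% the monthly rate is 0.0058333, so the payment is 189,000 × 0.0058333 / (1 − 1.0058333^−360) = $1,257.42.
Total interest on Option 1 = 360 × $1,257.42 − $189,000 = $263,671.20.
Option 2: at 8.20% the monthly rate is 0.0068333, so the payment is 189,000 × 0.0068333 / (1 − 1.0068333^−180) = $1,828.07.
Total interest on Option 2 = 180 × $1,828.07 − $189,000 = $140,052.60.
Option 2 is lower by $123,618.60.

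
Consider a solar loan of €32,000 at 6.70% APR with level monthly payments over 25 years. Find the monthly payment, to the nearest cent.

At 6.70% the monthly rate is 0.0055833, so the payment is 32,000 × 0.0055833 / (1 − 1.0055833^−300) = €220.08.

€220.08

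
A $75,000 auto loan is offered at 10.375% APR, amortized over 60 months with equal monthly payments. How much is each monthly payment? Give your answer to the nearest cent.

Monthly rate = 10.375%/12 = 0.0086458; payment = 75,000 × 0.0086458 / (1 − (1+0.0086458)^−60) = $1,607.40.

$1,607.40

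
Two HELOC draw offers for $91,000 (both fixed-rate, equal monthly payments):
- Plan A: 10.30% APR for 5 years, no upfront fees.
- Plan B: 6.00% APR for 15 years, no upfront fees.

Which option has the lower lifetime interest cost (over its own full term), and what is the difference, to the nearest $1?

Plan A: at 10.30% the monthly rate is 0.0085833, so the payment is 91,000 × 0.0085833 / (1 − 1.0085833^−60) = $1,946.94.
Total interest on Plan A = 60 × $1,946.94 − $91,000 = $25,816.40.
Plan B: at 6.00% the monthly rate is 0.0050000, so the payment is 91,000 × 0.0050000 / (1 − 1.0050000^−180) = $767.91.
Total interest on Plan B = 180 × $767.91 − $91,000 = $47,223.80.
Plan A is lower by $21,407.40.

Plan A by $21,407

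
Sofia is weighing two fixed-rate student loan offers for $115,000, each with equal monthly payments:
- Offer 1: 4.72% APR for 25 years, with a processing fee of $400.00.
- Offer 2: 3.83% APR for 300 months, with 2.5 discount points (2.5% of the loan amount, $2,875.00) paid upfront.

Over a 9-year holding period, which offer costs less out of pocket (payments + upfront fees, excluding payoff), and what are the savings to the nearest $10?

Offer 1: monthly rate = 4.72%/12 = 0.0039333; payment = 115,000 × 0.0039333 / (1 − (1+0.0039333)^−300) = $653.65.
Offer 2: monthly rate = 3.83%/12 = 0.0031917; payment = 115,000 × 0.0031917 / (1 − (1+0.0031917)^−300) = $596.27.
Over 108 months: Offer 1 costs 108 × $653.65 + $400.00 = $70,994.20; Offer 2 costs 108 × $596.27 + $2,875.00 = $67,272.16.
Offer 2 is cheaper by $70,994.20 − $67,272.16 = $3,722.04.

Offer 2 by $3,720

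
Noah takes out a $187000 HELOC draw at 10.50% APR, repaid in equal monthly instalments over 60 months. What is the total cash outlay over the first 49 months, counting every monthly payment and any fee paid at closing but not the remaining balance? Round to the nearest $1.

$196,949

At 10.50% the monthly rate is 0.0087500, so the payment is 187,000 × 0.0087500 / (1 − 1.0087500^−60) = $4,019.36.
Total outlay = 49 × $4,019.36 = $196,948.64.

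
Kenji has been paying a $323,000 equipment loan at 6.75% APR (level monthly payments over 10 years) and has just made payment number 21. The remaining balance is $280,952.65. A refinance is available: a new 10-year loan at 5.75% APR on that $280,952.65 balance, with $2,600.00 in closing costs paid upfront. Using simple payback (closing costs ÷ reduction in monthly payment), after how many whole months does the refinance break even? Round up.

Current payment = 323,000 × 6.75%/12 / (1 − (1+0.0056250)^−120) = $3,708.82.
Refinanced payment = 280,952.65 × 0.0047917 / (1 − (1+0.0047917)^−120) = $3,084.00.
Monthly savings = $3,708.82 − $3,084.00 = $624.82.
Break-even = $2,600.00 / $624.82 = 4.16 → 5 months.

5 months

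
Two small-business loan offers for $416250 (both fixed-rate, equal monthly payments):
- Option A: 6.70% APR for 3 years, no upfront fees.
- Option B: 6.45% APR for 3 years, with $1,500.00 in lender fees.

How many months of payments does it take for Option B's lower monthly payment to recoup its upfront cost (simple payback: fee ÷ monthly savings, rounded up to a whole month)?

32 months

Option A: monthly rate = 6.7%/12 = 0.0055833; payment = 416,250 × 0.0055833 / (1 − (1+0.0055833)^−36) = $12,795.57.
Option B: at 6.45% the monthly rate is 0.0053750, so the payment is 416,250 × 0.0053750 / (1 − 1.0053750^−36) = $12,748.18.
Monthly savings = $12,795.57 − $12,748.18 = $47.39.
Break-even = $1,500.00 / $47.39 = 31.65 → 32 months.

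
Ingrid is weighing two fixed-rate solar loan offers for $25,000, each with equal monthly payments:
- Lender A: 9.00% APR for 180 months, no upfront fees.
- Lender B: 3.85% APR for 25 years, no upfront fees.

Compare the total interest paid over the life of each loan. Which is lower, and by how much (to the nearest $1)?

Lender A: monthly rate = 9%/12 = 0.0075000; payment = 25,000 × 0.0075000 / (1 − (1+0.0075000)^−180) = $253.57.
Total interest on Lender A = 180 × $253.57 − $25,000 = $20,642.60.
Lender B: monthly rate = 3.85%/12 = 0.0032083; payment = 25,000 × 0.0032083 / (1 − (1+0.0032083)^−300) = $129.90.
Total interest on Lender B = 300 × $129.90 − $25,000 = $13,970.00.
Lender B is lower by $6,672.60.

Lender B by $6,673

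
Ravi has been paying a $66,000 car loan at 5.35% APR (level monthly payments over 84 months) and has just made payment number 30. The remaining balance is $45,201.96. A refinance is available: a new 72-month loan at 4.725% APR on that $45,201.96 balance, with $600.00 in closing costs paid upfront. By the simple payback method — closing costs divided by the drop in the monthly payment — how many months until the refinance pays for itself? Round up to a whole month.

Current payment = 66,000 × 5.35%/12 / (1 − (1+0.0044583)^−84) = $943.73.
Refinanced payment = 45,201.96 × 0.0039375 / (1 − (1+0.0039375)^−72) = $722.22.
Monthly savings = $943.73 − $722.22 = $221.51.
Break-even = $600.00 / $221.51 = 2.71 → 3 months.

3 months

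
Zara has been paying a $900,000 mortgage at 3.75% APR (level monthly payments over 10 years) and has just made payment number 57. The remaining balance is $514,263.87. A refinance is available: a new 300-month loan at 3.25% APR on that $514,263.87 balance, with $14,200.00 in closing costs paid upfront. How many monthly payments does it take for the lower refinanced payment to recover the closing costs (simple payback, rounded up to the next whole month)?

Current payment = 900,000 × 3.75%/12 / (1 − (1+0.0031250)^−120) = $9,005.51.
Refinanced payment = 514,263.87 × 0.0027083 / (1 − (1+0.0027083)^−300) = $2,506.09.
Monthly savings = $9,005.51 − $2,506.09 = $6,499.42.
Break-even = $14,200.00 / $6,499.42 = 2.18 → 3 months.

3 months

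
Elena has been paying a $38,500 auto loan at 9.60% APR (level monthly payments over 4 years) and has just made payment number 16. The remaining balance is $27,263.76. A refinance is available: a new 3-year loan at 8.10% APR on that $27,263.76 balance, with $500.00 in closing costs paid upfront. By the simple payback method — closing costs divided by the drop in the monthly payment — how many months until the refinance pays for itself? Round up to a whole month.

Current payment = 38,500 × 9.6%/12 / (1 − (1+0.0080000)^−48) = $969.08.
Refinanced payment = 27,263.76 × 0.0067500 / (1 − (1+0.0067500)^−36) = $855.61.
Monthly savings = $969.08 − $855.61 = $113.47.
Break-even = $500.00 / $113.47 = 4.41 → 5 months.

5 months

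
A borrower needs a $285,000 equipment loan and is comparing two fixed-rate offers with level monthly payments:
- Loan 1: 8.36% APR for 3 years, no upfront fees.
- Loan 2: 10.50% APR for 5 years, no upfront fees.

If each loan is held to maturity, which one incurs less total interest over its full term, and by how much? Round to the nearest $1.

Loan 1 by $44,328

Loan 1: monthly rate = 8.36%/12 = 0.0069667; payment = 285,000 × 0.0069667 / (1 − (1+0.0069667)^−36) = $8,978.27.
Total interest on Loan 1 = 36 × $8,978.27 − $285,000 = $38,217.72.
Loan 2: at 10.50% the monthly rate is 0.0087500, so the payment is 285,000 × 0.0087500 / (1 − 1.0087500^−60) = $6,125.76.
Total interest on Loan 2 = 60 × $6,125.76 − $285,000 = $82,545.60.
Loan 1 is lower by $44,327.88.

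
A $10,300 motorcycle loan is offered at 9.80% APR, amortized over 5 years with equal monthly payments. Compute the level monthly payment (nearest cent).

$217.83

At 9.80% the monthly rate is 0.0081667, so the payment is 10,300 × 0.0081667 / (1 − 1.0081667^−60) = $217.83.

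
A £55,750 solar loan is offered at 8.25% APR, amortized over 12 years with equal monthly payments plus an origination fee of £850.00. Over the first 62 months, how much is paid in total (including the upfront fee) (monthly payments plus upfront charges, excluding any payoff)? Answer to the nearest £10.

Monthly rate = 8.25%/12 = 0.0068750; payment = 55,750 × 0.0068750 / (1 − (1+0.0068750)^−144) = £611.14.
Total outlay = 62 × £611.14 + £850.00 = £38,740.68.

£38,740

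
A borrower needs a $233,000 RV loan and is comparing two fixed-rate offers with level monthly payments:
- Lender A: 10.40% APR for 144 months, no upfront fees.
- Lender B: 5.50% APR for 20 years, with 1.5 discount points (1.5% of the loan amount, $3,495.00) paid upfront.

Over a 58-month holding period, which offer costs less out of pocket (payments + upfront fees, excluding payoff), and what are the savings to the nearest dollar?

Lender A: monthly rate = 10.4%/12 = 0.0086667; payment = 233,000 × 0.0086667 / (1 − (1+0.0086667)^−144) = $2,838.64.
Lender B: monthly rate = 5.5%/12 = 0.0045833; payment = 233,000 × 0.0045833 / (1 − (1+0.0045833)^−240) = $1,602.78.
Over 58 months: Lender A costs 58 × $2,838.64 = $164,641.12; Lender B costs 58 × $1,602.78 + $3,495.00 = $96,456.24.
Lender B is cheaper by $164,641.12 − $96,456.24 = $68,184.88.

Lender B by $68,185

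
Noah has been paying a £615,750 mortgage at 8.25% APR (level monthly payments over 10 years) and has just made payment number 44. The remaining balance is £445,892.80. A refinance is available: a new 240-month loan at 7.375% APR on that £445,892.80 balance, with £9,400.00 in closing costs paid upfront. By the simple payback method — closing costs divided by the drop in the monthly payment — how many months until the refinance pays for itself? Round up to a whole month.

3 months

Current payment = 615,750 × 8.25%/12 / (1 − (1+0.0068750)^−120) = £7,552.34.
Refinanced payment = 445,892.80 × 0.0061458 / (1 − (1+0.0061458)^−240) = £3,558.08.
Monthly savings = £7,552.34 − £3,558.08 = £3,994.26.
Break-even = £9,400.00 / £3,994.26 = 2.35 → 3 months.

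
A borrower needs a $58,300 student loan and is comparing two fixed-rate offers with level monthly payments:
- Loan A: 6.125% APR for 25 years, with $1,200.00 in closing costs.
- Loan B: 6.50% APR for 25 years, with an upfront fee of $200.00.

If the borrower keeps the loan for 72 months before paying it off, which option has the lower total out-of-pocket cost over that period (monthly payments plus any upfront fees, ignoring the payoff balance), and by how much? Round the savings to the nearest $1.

Loan A: monthly rate = 6.125%/12 = 0.0051042; payment = 58,300 × 0.0051042 / (1 − (1+0.0051042)^−300) = $380.09.
Loan B: monthly rate = 6.5%/12 = 0.0054167; payment = 58,300 × 0.0054167 / (1 − (1+0.0054167)^−300) = $393.65.
Over 72 months: Loan A costs 72 × $380.09 + $1,200.00 = $28,566.48; Loan B costs 72 × $393.65 + $200.00 = $28,542.80.
Loan B is cheaper by $28,566.48 − $28,542.80 = $23.68.

Loan B by $24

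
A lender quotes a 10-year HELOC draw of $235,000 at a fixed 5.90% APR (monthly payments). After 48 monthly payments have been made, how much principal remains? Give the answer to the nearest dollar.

$157,161

With monthly rate i = 5.9%/12 = 0.0049167, the balance after k of n payments is P · [(1+i)^n − (1+i)^k] / [(1+i)^n − 1].
(1+0.0049167)^120 = 1.80138231 and (1+0.0049167)^48 = 1.26544233, so the balance is 235,000 × (1.80138231 − 1.26544233) / (1.80138231 − 1) = $157,160.81.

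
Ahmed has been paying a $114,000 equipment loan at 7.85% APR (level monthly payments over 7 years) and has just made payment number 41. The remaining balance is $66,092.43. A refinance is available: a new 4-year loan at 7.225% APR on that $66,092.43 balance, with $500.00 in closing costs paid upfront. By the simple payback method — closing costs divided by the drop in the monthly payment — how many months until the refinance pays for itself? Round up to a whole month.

3 months

Current payment = 114,000 × 7.85%/12 / (1 − (1+0.0065417)^−84) = $1,768.32.
Refinanced payment = 66,092.43 × 0.0060208 / (1 − (1+0.0060208)^−48) = $1,589.57.
Monthly savings = $1,768.32 − $1,589.57 = $178.75.
Break-even = $500.00 / $178.75 = 2.80 → 3 months.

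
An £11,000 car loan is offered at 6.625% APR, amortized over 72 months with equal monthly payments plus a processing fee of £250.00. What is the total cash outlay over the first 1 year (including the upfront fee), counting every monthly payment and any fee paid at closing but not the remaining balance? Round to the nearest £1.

£2,477

Monthly rate = 6.625%/12 = 0.0055208; payment = 11,000 × 0.0055208 / (1 − (1+0.0055208)^−72) = £185.56.
Total outlay = 12 × £185.56 + £250.00 = £2,476.72.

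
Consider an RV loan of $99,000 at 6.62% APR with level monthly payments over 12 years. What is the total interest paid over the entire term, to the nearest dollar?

Monthly rate = 6.62%/12 = 0.0055167; payment = 99,000 × 0.0055167 / (1 − (1+0.0055167)^−144) = $998.15.
Total paid = 144 × $998.15 = $143,733.60; interest = $143,733.60 − $99,000 = $44,733.60.

$44,734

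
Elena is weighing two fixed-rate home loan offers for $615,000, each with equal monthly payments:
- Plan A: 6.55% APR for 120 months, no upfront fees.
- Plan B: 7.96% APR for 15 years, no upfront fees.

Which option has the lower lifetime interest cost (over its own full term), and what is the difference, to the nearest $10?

Plan A by $215,490

Plan A: at 6.55% the monthly rate is 0.0054583, so the payment is 615,000 × 0.0054583 / (1 − 1.0054583^−120) = $6,998.86.
Total interest on Plan A = 120 × $6,998.86 − $615,000 = $224,863.20.
Plan B: at 7.96% the monthly rate is 0.0066333, so the payment is 615,000 × 0.0066333 / (1 − 1.0066333^−180) = $5,863.07.
Total interest on Plan B = 180 × $5,863.07 − $615,000 = $440,352.60.
Plan A is lower by $215,489.40.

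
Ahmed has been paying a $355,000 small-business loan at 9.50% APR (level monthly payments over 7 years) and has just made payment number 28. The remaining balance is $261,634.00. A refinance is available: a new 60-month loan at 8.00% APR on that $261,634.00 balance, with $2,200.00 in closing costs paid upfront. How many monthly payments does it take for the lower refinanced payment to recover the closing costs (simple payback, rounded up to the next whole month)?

Current payment = 355,000 × 9.5%/12 / (1 − (1+0.0079167)^−84) = $5,802.11.
Refinanced payment = 261,634.00 × 0.0066667 / (1 − (1+0.0066667)^−60) = $5,304.99.
Monthly savings = $5,802.11 − $5,304.99 = $497.12.
Break-even = $2,200.00 / $497.12 = 4.43 → 5 months.

5 months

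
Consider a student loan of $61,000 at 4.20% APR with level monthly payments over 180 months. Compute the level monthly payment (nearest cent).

Monthly rate = 4.2%/12 = 0.0035000; payment = 61,000 × 0.0035000 / (1 − (1+0.0035000)^−180) = $457.35.

$457.35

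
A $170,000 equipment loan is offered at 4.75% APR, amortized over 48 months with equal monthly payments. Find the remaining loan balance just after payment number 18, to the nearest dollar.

With monthly rate i = 4.75%/12 = 0.0039583, the balance after k of n payments is P · [(1+i)^n − (1+i)^k] / [(1+i)^n − 1].
(1+0.0039583)^48 = 1.20879615 and (1+0.0039583)^18 = 1.07369863, so the balance is 170,000 × (1.20879615 − 1.07369863) / (1.20879615 − 1) = $109,995.22.

$109,995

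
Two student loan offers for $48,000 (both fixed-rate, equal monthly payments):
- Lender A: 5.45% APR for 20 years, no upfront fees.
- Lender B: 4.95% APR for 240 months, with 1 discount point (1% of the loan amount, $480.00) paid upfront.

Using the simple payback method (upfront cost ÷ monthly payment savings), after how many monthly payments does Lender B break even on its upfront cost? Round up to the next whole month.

Lender A: at 5.45% the monthly rate is 0.0045417, so the payment is 48,000 × 0.0045417 / (1 − 1.0045417^−240) = $328.83.
Lender B: at 4.95% the monthly rate is 0.0041250, so the payment is 48,000 × 0.0041250 / (1 − 1.0041250^−240) = $315.45.
Monthly savings = $328.83 − $315.45 = $13.38.
Break-even = $480.00 / $13.38 = 35.87 → 36 months.

36 months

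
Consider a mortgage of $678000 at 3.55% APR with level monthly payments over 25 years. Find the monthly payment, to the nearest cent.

At 3.55% the monthly rate is 0.0029583, so the payment is 678,000 × 0.0029583 / (1 − 1.0029583^−300) = $3,412.44.

$3,412.44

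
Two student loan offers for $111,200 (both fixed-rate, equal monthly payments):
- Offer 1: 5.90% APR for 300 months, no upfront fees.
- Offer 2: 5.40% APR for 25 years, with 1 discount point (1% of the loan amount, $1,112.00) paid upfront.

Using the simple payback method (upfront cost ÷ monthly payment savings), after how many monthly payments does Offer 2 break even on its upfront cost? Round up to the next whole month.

34 months

Offer 1: at 5.90% the monthly rate is 0.0049167, so the payment is 111,200 × 0.0049167 / (1 − 1.0049167^−300) = $709.68.
Offer 2: at 5.40% the monthly rate is 0.0045000, so the payment is 111,200 × 0.0045000 / (1 − 1.0045000^−300) = $676.24.
Monthly savings = $709.68 − $676.24 = $33.44.
Break-even = $1,112.00 / $33.44 = 33.25 → 34 months.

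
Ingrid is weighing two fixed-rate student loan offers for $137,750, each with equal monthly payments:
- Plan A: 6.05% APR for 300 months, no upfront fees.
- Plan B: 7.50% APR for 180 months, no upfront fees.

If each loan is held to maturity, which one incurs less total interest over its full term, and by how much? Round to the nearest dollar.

Plan A: monthly rate = 6.05%/12 = 0.0050417; payment = 137,750 × 0.0050417 / (1 − (1+0.0050417)^−300) = $891.74.
Total interest on Plan A = 300 × $891.74 − $137,750 = $129,772.00.
Plan B: monthly rate = 7.5%/12 = 0.0062500; payment = 137,750 × 0.0062500 / (1 − (1+0.0062500)^−180) = $1,276.96.
Total interest on Plan B = 180 × $1,276.96 − $137,750 = $92,102.80.
Plan B is lower by $37,669.20.

Plan B by $37,669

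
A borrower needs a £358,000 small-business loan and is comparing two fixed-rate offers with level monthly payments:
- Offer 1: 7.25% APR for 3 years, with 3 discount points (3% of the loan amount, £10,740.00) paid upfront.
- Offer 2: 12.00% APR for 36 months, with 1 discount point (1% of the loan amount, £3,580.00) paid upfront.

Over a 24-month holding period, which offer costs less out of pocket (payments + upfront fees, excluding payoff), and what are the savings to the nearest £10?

Offer 1: monthly rate = 7.25%/12 = 0.0060417; payment = 358,000 × 0.0060417 / (1 − (1+0.0060417)^−36) = £11,094.97.
Offer 2: monthly rate = 12%/12 = 0.0100000; payment = 358,000 × 0.0100000 / (1 − (1+0.0100000)^−36) = £11,890.72.
Over 24 months: Offer 1 costs 24 × £11,094.97 + £10,740.00 = £277,019.28; Offer 2 costs 24 × £11,890.72 + £3,580.00 = £288,957.28.
Offer 1 is cheaper by £288,957.28 − £277,019.28 = £11,938.00.

Offer 1 by £11,940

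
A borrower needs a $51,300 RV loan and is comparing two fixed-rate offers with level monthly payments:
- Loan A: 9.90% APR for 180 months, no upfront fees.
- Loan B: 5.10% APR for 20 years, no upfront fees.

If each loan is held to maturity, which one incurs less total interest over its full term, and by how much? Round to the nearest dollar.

Loan A: monthly rate = 9.9%/12 = 0.0082500; payment = 51,300 × 0.0082500 / (1 − (1+0.0082500)^−180) = $548.14.
Total interest on Loan A = 180 × $548.14 − $51,300 = $47,365.20.
Loan B: monthly rate = 5.1%/12 = 0.0042500; payment = 51,300 × 0.0042500 / (1 − (1+0.0042500)^−240) = $341.40.
Total interest on Loan B = 240 × $341.40 − $51,300 = $30,636.00.
Loan B is lower by $16,729.20.

Loan B by $16,729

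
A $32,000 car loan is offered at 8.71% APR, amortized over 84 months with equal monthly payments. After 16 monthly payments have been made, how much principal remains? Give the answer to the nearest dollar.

$27,303

With monthly rate i = 8.71%/12 = 0.0072583, the balance after k of n payments is P · [(1+i)^n − (1+i)^k] / [(1+i)^n − 1].
(1+0.0072583)^84 = 1.83583230 and (1+0.0072583)^16 = 1.12267462, so the balance is 32,000 × (1.83583230 − 1.12267462) / (1.83583230 − 1) = $27,303.38.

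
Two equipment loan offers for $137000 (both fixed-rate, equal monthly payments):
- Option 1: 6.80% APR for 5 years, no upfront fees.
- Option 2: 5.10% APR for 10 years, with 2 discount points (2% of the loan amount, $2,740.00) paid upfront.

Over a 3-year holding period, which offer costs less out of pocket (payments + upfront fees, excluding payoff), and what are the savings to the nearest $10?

Option 2 by $41,900

Option 1: monthly rate = 6.8%/12 = 0.0056667; payment = 137,000 × 0.0056667 / (1 − (1+0.0056667)^−60) = $2,699.86.
Option 2: monthly rate = 5.1%/12 = 0.0042500; payment = 137,000 × 0.0042500 / (1 − (1+0.0042500)^−120) = $1,459.80.
Over 36 months: Option 1 costs 36 × $2,699.86 = $97,194.96; Option 2 costs 36 × $1,459.80 + $2,740.00 = $55,292.80.
Option 2 is cheaper by $97,194.96 − $55,292.80 = $41,902.16.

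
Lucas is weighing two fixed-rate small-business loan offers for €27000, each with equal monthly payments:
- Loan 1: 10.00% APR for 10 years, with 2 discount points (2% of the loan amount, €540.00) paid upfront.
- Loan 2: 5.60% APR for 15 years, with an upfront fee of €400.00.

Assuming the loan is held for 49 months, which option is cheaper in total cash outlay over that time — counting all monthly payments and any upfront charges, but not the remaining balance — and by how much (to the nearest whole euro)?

Loan 2 by €6,743

Loan 1: monthly rate = 10%/12 = 0.0083333; payment = 27,000 × 0.0083333 / (1 − (1+0.0083333)^−120) = €356.81.
Loan 2: at 5.60% the monthly rate is 0.0046667, so the payment is 27,000 × 0.0046667 / (1 − 1.0046667^−180) = €222.05.
Over 49 months: Loan 1 costs 49 × €356.81 + €540.00 = €18,023.69; Loan 2 costs 49 × €222.05 + €400.00 = €11,280.45.
Loan 2 is cheaper by €18,023.69 − €11,280.45 = €6,743.24.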